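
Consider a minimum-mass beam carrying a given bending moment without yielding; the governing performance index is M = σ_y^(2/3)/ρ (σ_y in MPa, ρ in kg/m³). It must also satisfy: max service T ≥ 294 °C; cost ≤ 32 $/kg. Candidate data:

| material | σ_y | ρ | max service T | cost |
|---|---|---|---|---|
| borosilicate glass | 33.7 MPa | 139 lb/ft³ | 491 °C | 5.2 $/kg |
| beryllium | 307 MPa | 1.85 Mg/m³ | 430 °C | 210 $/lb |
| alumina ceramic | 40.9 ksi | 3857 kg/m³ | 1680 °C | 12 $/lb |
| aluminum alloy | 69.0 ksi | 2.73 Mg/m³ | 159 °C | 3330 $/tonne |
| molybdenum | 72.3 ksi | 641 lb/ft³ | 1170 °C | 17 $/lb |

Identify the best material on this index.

alumina ceramic

Screen on constraints: max service T ≥ 294 °C; cost ≤ 32 $/kg. Survivors: borosilicate glass, alumina ceramic.
Convert each candidate to consistent units, then evaluate M:
  borosilicate glass: σ_y = 33.70 MPa, ρ = 2227 kg/m³
  alumina ceramic: σ_y = 282.0 MPa, ρ = 3857 kg/m³
  alumina ceramic: M = 11.1×10⁻³
  borosilicate glass: M = 4.69×10⁻³
Alumina ceramic ranks first.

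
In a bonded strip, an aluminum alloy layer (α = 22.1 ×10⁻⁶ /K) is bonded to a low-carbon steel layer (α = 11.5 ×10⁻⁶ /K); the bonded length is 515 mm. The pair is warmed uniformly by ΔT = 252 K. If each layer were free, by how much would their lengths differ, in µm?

1380 µm

Δα = |22.1 − 11.5|×10⁻⁶/K = 10.6×10⁻⁶/K.
ΔL_mismatch = Δα·L·ΔT = 10.6×10⁻⁶ × 515.0 mm × 252.0 K = 1380 µm.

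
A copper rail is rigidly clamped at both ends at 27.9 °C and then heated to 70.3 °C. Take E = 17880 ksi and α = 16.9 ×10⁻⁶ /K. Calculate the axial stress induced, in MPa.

88.3 MPa

E = 17880 ksi = 123.3 GPa.
ΔT = 42.40 K. Constrained thermal stress σ = E·α·ΔT = 123.3×10³ MPa × 16.9×10⁻⁶ × 42.40 = 88.3 MPa (compressive).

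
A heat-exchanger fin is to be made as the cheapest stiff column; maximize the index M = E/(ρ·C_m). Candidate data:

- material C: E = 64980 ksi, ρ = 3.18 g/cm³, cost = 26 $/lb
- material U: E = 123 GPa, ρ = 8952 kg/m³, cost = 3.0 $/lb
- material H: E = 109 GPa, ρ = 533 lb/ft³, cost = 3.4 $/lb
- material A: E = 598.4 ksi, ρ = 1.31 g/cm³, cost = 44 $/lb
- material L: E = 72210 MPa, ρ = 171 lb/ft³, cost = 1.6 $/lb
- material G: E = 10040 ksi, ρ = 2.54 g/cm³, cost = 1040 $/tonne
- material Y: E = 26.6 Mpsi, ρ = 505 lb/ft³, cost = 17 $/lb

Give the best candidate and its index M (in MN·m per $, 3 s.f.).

Putting every candidate on a common basis:
  material C: E = 448.0 GPa, ρ = 3180 kg/m³, cost = 57.32 $/kg
  material U: E = 123.0 GPa, ρ = 8952 kg/m³, cost = 6.614 $/kg
  material H: E = 109.0 GPa, ρ = 8538 kg/m³, cost = 7.496 $/kg
  material A: E = 4.126 GPa, ρ = 1310 kg/m³, cost = 97.00 $/kg
  material L: E = 72.21 GPa, ρ = 2739 kg/m³, cost = 3.527 $/kg
  material G: E = 69.22 GPa, ρ = 2540 kg/m³, cost = 1.040 $/kg
  material Y: E = 183.4 GPa, ρ = 8089 kg/m³, cost = 37.48 $/kg
  material G: M = 26.2 MN·m per $
  material L: M = 7.47 MN·m per $
  material C: M = 2.46 MN·m per $
  material U: M = 2.08 MN·m per $
  material H: M = 1.70 MN·m per $
  material Y: M = 0.605 MN·m per $
  material A: M = 0.0325 MN·m per $
The maximum is for material G.

material G, M = 26.2 MN·m per $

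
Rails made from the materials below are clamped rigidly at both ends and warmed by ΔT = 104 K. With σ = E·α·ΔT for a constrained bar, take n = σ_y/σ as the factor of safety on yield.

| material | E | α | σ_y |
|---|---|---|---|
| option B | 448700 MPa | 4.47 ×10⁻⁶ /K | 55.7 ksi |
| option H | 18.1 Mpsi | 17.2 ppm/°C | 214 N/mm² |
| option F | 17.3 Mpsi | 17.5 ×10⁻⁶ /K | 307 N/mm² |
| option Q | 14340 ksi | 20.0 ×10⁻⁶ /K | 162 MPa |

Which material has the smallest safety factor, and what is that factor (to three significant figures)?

With everything in SI (GPa, ×10⁻⁶/K, MPa):
  option B: E = 448.7, α = 4.47, σ_y = 384.0 → σ = 209 MPa, n = 1.84
  option H: E = 124.8, α = 17.2, σ_y = 214.0 → σ = 223 MPa, n = 0.959
  option F: E = 119.3, α = 17.5, σ_y = 307.0 → σ = 217 MPa, n = 1.41
  option Q: E = 98.87, α = 20.0, σ_y = 162.0 → σ = 206 MPa, n = 0.788
The minimum is option Q at n = 0.788.

option Q, n = 0.788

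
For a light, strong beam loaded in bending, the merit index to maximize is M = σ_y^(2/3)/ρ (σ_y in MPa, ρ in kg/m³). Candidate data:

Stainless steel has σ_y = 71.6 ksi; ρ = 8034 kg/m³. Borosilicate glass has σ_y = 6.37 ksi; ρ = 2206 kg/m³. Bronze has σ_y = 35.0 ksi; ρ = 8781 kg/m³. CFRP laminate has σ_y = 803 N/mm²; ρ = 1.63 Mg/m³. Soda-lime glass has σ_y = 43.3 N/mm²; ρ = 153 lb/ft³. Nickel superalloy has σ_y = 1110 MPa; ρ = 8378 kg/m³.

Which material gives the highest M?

CFRP laminate

In SI units:
  stainless steel: σ_y = 493.7 MPa, ρ = 8034 kg/m³
  borosilicate glass: σ_y = 43.92 MPa, ρ = 2206 kg/m³
  bronze: σ_y = 241.3 MPa, ρ = 8781 kg/m³
  CFRP laminate: σ_y = 803.0 MPa, ρ = 1630 kg/m³
  soda-lime glass: σ_y = 43.30 MPa, ρ = 2451 kg/m³
  nickel superalloy: σ_y = 1110 MPa, ρ = 8378 kg/m³
  CFRP laminate: M = 53.0×10⁻³
  nickel superalloy: M = 12.8×10⁻³
  stainless steel: M = 7.77×10⁻³
  borosilicate glass: M = 5.64×10⁻³
  soda-lime glass: M = 5.03×10⁻³
  bronze: M = 4.41×10⁻³
CFRP laminate ranks first.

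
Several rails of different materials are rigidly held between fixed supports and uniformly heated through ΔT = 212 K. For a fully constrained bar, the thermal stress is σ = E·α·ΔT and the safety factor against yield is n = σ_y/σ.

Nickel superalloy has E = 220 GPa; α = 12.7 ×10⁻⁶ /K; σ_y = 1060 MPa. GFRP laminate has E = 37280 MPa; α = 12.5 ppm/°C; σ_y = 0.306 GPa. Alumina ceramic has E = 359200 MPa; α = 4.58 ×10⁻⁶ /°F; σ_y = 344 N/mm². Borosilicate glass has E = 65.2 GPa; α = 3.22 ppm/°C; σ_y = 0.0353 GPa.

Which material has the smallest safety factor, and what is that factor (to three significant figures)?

alumina ceramic, n = 0.548

In consistent units (E in GPa, α in ×10⁻⁶/K, σ_y in MPa):
  nickel superalloy: E = 220.0, α = 12.7, σ_y = 1060 → σ = 592 MPa, n = 1.79
  GFRP laminate: E = 37.28, α = 12.5, σ_y = 306.0 → σ = 98.8 MPa, n = 3.10
  alumina ceramic: E = 359.2, α = 8.24, σ_y = 344.0 → σ = 628 MPa, n = 0.548
  borosilicate glass: E = 65.20, α = 3.22, σ_y = 35.30 → σ = 44.5 MPa, n = 0.793
The minimum is alumina ceramic at n = 0.548.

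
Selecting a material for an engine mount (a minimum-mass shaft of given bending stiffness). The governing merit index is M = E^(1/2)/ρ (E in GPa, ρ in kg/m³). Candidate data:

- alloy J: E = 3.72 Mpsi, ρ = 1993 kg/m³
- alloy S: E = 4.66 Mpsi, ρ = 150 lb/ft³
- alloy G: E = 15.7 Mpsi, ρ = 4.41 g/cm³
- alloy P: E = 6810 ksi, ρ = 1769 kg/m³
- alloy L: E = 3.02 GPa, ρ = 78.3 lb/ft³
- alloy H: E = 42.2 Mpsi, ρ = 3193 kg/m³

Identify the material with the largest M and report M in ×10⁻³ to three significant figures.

alloy H, M = 5.34×10⁻³

Putting every candidate on a common basis:
  alloy J: E = 25.65 GPa, ρ = 1993 kg/m³
  alloy S: E = 32.13 GPa, ρ = 2403 kg/m³
  alloy G: E = 108.2 GPa, ρ = 4410 kg/m³
  alloy P: E = 46.95 GPa, ρ = 1769 kg/m³
  alloy L: E = 3.020 GPa, ρ = 1254 kg/m³
  alloy H: E = 291.0 GPa, ρ = 3193 kg/m³
  alloy H: M = 5.34×10⁻³
  alloy P: M = 3.87×10⁻³
  alloy J: M = 2.54×10⁻³
  alloy G: M = 2.36×10⁻³
  alloy S: M = 2.36×10⁻³
  alloy L: M = 1.39×10⁻³
The maximum is for alloy H.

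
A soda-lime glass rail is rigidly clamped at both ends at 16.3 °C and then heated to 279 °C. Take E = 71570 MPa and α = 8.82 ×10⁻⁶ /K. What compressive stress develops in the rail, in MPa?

E = 71570 MPa = 71.57 GPa.
ΔT = 262.7 K. Constrained thermal stress σ = E·α·ΔT = 71.57×10³ MPa × 8.82×10⁻⁶ × 262.7 = 166 MPa (compressive).

166 MPa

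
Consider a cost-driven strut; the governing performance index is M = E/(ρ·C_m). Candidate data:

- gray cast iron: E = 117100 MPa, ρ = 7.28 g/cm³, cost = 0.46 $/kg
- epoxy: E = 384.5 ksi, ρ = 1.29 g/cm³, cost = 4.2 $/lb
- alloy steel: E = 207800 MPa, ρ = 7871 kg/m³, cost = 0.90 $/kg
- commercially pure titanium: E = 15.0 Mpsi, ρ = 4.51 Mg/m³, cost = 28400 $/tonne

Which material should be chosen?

Normalizing units and computing the index:
  gray cast iron: E = 117.1 GPa, ρ = 7280 kg/m³, cost = 0.4600 $/kg
  epoxy: E = 2.651 GPa, ρ = 1290 kg/m³, cost = 9.259 $/kg
  alloy steel: E = 207.8 GPa, ρ = 7871 kg/m³, cost = 0.9000 $/kg
  commercially pure titanium: E = 103.4 GPa, ρ = 4510 kg/m³, cost = 28.40 $/kg
  gray cast iron: M = 35.0 MN·m per $
  alloy steel: M = 29.3 MN·m per $
  commercially pure titanium: M = 0.807 MN·m per $
  epoxy: M = 0.222 MN·m per $
Highest index: gray cast iron.

gray cast iron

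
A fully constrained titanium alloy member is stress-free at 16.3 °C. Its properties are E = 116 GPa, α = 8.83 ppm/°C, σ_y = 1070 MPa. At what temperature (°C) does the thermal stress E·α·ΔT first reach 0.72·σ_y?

768 °C

E·α·ΔT = 770.4 MPa ⇒ ΔT = 770.4 / (116.0×10³ × 8.83×10⁻⁶) = 752.1 K.
T = 16.3 + 752.1 = 768.4 °C.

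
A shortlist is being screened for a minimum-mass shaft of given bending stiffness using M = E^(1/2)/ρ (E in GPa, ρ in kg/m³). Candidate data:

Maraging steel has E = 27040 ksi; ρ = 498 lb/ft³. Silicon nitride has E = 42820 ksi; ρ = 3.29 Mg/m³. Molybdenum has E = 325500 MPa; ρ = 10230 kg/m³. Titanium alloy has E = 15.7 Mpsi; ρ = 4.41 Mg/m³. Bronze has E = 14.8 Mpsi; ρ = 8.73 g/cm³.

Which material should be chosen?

In SI units:
  maraging steel: E = 186.4 GPa, ρ = 7977 kg/m³
  silicon nitride: E = 295.2 GPa, ρ = 3290 kg/m³
  molybdenum: E = 325.5 GPa, ρ = 10230 kg/m³
  titanium alloy: E = 108.2 GPa, ρ = 4410 kg/m³
  bronze: E = 102.0 GPa, ρ = 8730 kg/m³
  silicon nitride: M = 5.22×10⁻³
  titanium alloy: M = 2.36×10⁻³
  molybdenum: M = 1.76×10⁻³
  maraging steel: M = 1.71×10⁻³
  bronze: M = 1.16×10⁻³
The maximum is for silicon nitride.

silicon nitride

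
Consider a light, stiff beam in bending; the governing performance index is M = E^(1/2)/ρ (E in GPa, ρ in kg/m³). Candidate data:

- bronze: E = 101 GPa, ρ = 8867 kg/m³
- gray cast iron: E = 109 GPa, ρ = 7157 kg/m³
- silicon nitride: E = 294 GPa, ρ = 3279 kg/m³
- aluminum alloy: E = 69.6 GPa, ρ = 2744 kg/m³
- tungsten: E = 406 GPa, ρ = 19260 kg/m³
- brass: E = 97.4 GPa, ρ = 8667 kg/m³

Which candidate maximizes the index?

Computing M directly (units already consistent):
  silicon nitride: M = 5.23×10⁻³
  aluminum alloy: M = 3.04×10⁻³
  gray cast iron: M = 1.46×10⁻³
  brass: M = 1.14×10⁻³
  bronze: M = 1.13×10⁻³
  tungsten: M = 1.05×10⁻³
Highest index: silicon nitride.

silicon nitride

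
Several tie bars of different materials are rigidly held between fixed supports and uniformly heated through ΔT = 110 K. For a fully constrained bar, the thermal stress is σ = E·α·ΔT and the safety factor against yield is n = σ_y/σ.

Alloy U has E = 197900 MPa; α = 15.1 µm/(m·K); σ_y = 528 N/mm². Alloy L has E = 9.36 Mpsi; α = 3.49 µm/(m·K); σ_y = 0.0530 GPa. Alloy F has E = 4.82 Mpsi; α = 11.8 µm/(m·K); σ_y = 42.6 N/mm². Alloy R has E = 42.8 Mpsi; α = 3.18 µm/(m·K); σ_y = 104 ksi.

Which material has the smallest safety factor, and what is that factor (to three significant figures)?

alloy F, n = 0.988

Per material, after unit conversion:
  alloy U: E = 197.9, α = 15.1, σ_y = 528.0 → σ = 329 MPa, n = 1.61
  alloy L: E = 64.53, α = 3.49, σ_y = 53.00 → σ = 24.8 MPa, n = 2.14
  alloy F: E = 33.23, α = 11.8, σ_y = 42.60 → σ = 43.1 MPa, n = 0.988
  alloy R: E = 295.1, α = 3.18, σ_y = 717.1 → σ = 103 MPa, n = 6.95
Alloy F has the lowest safety factor, n = 0.988.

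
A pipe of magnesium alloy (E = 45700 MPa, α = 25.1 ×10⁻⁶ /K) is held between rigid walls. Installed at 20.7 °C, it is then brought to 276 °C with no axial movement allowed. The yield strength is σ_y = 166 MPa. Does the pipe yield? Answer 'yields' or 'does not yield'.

E = 45700 MPa = 45.70 GPa.
ΔT = 255.3 K. Constrained thermal stress σ = E·α·ΔT = 45.70×10³ MPa × 25.1×10⁻⁶ × 255.3 = 293 MPa (compressive).
Compare to σ_y = 166 MPa: σ ≥ σ_y, so it yields.

yields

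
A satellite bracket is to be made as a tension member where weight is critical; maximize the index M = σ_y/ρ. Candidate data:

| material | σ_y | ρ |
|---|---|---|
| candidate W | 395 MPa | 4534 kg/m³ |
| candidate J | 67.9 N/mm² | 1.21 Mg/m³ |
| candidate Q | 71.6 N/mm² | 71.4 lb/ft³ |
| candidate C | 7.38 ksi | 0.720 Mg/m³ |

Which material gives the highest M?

candidate W

After converting to SI:
  candidate W: σ_y = 395.0 MPa, ρ = 4534 kg/m³
  candidate J: σ_y = 67.90 MPa, ρ = 1210 kg/m³
  candidate Q: σ_y = 71.60 MPa, ρ = 1144 kg/m³
  candidate C: σ_y = 50.88 MPa, ρ = 720.0 kg/m³
  candidate W: M = 87.1 kN·m/kg
  candidate C: M = 70.7 kN·m/kg
  candidate Q: M = 62.6 kN·m/kg
  candidate J: M = 56.1 kN·m/kg
Highest index: candidate W.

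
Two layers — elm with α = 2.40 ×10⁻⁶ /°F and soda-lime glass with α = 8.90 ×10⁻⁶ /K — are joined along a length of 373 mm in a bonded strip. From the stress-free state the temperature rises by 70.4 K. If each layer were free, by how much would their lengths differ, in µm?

120 µm

elm: α = 2.40×10⁻⁶/°F × 9/5 = 4.32×10⁻⁶/K.
Δα = |4.32 − 8.90|×10⁻⁶/K = 4.58×10⁻⁶/K.
ΔL_mismatch = Δα·L·ΔT = 4.58×10⁻⁶ × 373.0 mm × 70.4 K = 120 µm.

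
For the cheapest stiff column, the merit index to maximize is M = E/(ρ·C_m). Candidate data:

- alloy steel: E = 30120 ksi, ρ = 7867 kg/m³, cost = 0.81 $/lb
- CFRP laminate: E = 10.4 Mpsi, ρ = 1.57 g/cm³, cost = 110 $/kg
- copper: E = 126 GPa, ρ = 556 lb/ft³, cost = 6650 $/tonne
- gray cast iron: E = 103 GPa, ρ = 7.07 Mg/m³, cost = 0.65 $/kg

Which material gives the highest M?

After converting to SI:
  alloy steel: E = 207.7 GPa, ρ = 7867 kg/m³, cost = 1.786 $/kg
  CFRP laminate: E = 71.71 GPa, ρ = 1570 kg/m³, cost = 110.0 $/kg
  copper: E = 126.0 GPa, ρ = 8906 kg/m³, cost = 6.650 $/kg
  gray cast iron: E = 103.0 GPa, ρ = 7070 kg/m³, cost = 0.6500 $/kg
  gray cast iron: M = 22.4 MN·m per $
  alloy steel: M = 14.8 MN·m per $
  copper: M = 2.13 MN·m per $
  CFRP laminate: M = 0.415 MN·m per $
The maximum is for gray cast iron.

gray cast iron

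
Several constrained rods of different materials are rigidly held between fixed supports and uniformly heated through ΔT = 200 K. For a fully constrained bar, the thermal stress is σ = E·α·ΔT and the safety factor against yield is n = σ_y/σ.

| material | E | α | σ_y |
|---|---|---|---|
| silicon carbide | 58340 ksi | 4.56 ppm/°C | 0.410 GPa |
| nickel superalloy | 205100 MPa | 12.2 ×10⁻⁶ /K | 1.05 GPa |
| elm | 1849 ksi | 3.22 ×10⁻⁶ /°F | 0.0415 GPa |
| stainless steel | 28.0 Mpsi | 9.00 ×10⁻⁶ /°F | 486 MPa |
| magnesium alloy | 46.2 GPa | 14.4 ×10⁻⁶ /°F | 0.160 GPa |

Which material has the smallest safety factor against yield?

With everything in SI (GPa, ×10⁻⁶/K, MPa):
  silicon carbide: E = 402.2, α = 4.56, σ_y = 410.0 → σ = 367 MPa, n = 1.12
  nickel superalloy: E = 205.1, α = 12.2, σ_y = 1050 → σ = 500 MPa, n = 2.10
  elm: E = 12.75, α = 5.80, σ_y = 41.50 → σ = 14.8 MPa, n = 2.81
  stainless steel: E = 193.1, α = 16.2, σ_y = 486.0 → σ = 625 MPa, n = 0.777
  magnesium alloy: E = 46.20, α = 25.9, σ_y = 160.0 → σ = 240 MPa, n = 0.668
Smallest n: magnesium alloy with n = 0.668.

magnesium alloy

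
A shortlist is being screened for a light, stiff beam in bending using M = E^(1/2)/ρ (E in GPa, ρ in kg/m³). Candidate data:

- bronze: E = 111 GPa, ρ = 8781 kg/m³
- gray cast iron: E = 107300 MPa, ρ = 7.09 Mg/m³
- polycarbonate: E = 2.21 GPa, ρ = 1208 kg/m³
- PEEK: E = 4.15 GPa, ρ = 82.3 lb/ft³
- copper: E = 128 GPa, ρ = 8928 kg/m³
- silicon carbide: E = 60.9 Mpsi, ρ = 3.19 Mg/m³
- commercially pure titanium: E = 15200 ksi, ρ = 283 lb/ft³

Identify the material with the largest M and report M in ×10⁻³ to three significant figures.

silicon carbide, M = 6.42×10⁻³

In SI units:
  bronze: E = 111.0 GPa, ρ = 8781 kg/m³
  gray cast iron: E = 107.3 GPa, ρ = 7090 kg/m³
  polycarbonate: E = 2.210 GPa, ρ = 1208 kg/m³
  PEEK: E = 4.150 GPa, ρ = 1318 kg/m³
  copper: E = 128.0 GPa, ρ = 8928 kg/m³
  silicon carbide: E = 419.9 GPa, ρ = 3190 kg/m³
  commercially pure titanium: E = 104.8 GPa, ρ = 4533 kg/m³
  silicon carbide: M = 6.42×10⁻³
  commercially pure titanium: M = 2.26×10⁻³
  PEEK: M = 1.55×10⁻³
  gray cast iron: M = 1.46×10⁻³
  copper: M = 1.27×10⁻³
  polycarbonate: M = 1.23×10⁻³
  bronze: M = 1.20×10⁻³
The maximum is for silicon carbide.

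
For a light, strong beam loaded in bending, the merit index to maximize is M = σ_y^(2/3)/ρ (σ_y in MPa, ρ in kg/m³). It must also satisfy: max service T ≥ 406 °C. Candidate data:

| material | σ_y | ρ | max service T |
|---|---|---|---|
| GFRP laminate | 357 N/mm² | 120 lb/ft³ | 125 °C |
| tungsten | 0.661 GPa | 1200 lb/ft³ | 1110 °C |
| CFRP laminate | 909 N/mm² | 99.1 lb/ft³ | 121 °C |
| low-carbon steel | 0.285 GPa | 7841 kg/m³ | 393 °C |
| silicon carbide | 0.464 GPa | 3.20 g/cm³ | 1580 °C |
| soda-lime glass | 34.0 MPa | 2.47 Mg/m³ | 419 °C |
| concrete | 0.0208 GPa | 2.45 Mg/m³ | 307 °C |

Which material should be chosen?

Screen on constraints: max service T ≥ 406 °C. Survivors: tungsten, silicon carbide, soda-lime glass.
Putting every candidate on a common basis:
  tungsten: σ_y = 661.0 MPa, ρ = 19220 kg/m³
  silicon carbide: σ_y = 464.0 MPa, ρ = 3200 kg/m³
  soda-lime glass: σ_y = 34.00 MPa, ρ = 2470 kg/m³
  silicon carbide: M = 18.7×10⁻³
  soda-lime glass: M = 4.25×10⁻³
  tungsten: M = 3.95×10⁻³
The maximum is for silicon carbide.

silicon carbide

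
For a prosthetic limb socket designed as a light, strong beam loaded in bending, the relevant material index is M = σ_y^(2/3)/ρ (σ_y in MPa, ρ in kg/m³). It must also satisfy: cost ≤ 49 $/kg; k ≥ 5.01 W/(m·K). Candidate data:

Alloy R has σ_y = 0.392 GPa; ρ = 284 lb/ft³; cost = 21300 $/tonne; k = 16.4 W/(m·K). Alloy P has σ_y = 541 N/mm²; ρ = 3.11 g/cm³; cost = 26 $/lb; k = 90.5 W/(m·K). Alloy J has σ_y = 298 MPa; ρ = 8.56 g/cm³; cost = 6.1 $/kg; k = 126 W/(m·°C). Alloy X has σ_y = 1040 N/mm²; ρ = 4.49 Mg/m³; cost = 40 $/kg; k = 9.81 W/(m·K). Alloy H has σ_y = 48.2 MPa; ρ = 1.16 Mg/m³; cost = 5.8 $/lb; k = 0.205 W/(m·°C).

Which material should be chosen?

alloy X

Screen on constraints: cost ≤ 49 $/kg; k ≥ 5.01 W/(m·K). Survivors: alloy R, alloy J, alloy X.
After converting to SI:
  alloy R: σ_y = 392.0 MPa, ρ = 4549 kg/m³
  alloy J: σ_y = 298.0 MPa, ρ = 8560 kg/m³
  alloy X: σ_y = 1040 MPa, ρ = 4490 kg/m³
  alloy X: M = 22.9×10⁻³
  alloy R: M = 11.8×10⁻³
  alloy J: M = 5.21×10⁻³
The maximum is for alloy X.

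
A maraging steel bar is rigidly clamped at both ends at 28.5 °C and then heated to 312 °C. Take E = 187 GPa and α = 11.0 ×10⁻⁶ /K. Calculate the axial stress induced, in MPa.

583 MPa

ΔT = 283.5 K. Constrained thermal stress σ = E·α·ΔT = 187.0×10³ MPa × 11.0×10⁻⁶ × 283.5 = 583 MPa (compressive).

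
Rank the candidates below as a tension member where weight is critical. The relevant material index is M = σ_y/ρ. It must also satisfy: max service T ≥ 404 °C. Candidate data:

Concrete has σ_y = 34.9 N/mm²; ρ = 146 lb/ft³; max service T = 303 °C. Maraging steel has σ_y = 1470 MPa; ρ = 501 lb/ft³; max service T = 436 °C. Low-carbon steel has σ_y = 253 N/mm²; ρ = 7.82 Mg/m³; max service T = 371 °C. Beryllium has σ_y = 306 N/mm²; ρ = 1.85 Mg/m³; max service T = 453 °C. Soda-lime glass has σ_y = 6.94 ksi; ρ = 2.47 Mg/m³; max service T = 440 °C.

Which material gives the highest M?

maraging steel

Screen on constraints: max service T ≥ 404 °C. Survivors: maraging steel, beryllium, soda-lime glass.
Convert each candidate to consistent units, then evaluate M:
  maraging steel: σ_y = 1470 MPa, ρ = 8025 kg/m³
  beryllium: σ_y = 306.0 MPa, ρ = 1850 kg/m³
  soda-lime glass: σ_y = 47.85 MPa, ρ = 2470 kg/m³
  maraging steel: M = 183 kN·m/kg
  beryllium: M = 165 kN·m/kg
  soda-lime glass: M = 19.4 kN·m/kg
Maraging steel has the largest M.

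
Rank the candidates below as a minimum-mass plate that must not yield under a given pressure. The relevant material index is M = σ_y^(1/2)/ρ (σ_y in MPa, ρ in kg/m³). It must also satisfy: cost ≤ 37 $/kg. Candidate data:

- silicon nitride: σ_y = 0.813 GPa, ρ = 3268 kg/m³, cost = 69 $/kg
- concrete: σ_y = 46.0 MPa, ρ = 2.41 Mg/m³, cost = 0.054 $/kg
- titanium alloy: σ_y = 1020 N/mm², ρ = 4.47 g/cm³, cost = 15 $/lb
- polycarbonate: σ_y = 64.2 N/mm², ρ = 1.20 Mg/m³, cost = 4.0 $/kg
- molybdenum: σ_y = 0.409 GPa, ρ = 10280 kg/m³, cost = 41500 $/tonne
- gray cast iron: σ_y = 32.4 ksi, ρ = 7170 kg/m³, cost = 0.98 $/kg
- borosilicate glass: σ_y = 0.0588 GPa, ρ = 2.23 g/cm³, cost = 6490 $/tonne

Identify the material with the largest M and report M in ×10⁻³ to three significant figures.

Screen on constraints: cost ≤ 37 $/kg. Survivors: concrete, titanium alloy, polycarbonate, gray cast iron, borosilicate glass.
After converting to SI:
  concrete: σ_y = 46.00 MPa, ρ = 2410 kg/m³
  titanium alloy: σ_y = 1020 MPa, ρ = 4470 kg/m³
  polycarbonate: σ_y = 64.20 MPa, ρ = 1200 kg/m³
  gray cast iron: σ_y = 223.4 MPa, ρ = 7170 kg/m³
  borosilicate glass: σ_y = 58.80 MPa, ρ = 2230 kg/m³
  titanium alloy: M = 7.14×10⁻³
  polycarbonate: M = 6.68×10⁻³
  borosilicate glass: M = 3.44×10⁻³
  concrete: M = 2.81×10⁻³
  gray cast iron: M = 2.08×10⁻³
The maximum is for titanium alloy.

titanium alloy, M = 7.14×10⁻³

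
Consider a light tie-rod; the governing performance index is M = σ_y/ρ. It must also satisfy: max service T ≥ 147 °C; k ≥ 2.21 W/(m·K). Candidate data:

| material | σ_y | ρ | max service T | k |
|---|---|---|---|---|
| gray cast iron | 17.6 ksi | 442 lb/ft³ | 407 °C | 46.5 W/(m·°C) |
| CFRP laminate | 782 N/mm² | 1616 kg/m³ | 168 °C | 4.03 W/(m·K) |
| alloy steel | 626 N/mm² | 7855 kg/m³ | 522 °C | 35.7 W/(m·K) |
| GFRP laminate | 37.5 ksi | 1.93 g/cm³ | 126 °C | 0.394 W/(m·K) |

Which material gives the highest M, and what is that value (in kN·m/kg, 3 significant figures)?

CFRP laminate, M = 484 kN·m/kg

Screen on constraints: max service T ≥ 147 °C; k ≥ 2.21 W/(m·K). Survivors: gray cast iron, CFRP laminate, alloy steel.
Normalizing units and computing the index:
  gray cast iron: σ_y = 121.3 MPa, ρ = 7080 kg/m³
  CFRP laminate: σ_y = 782.0 MPa, ρ = 1616 kg/m³
  alloy steel: σ_y = 626.0 MPa, ρ = 7855 kg/m³
  CFRP laminate: M = 484 kN·m/kg
  alloy steel: M = 79.7 kN·m/kg
  gray cast iron: M = 17.1 kN·m/kg
CFRP laminate has the largest M.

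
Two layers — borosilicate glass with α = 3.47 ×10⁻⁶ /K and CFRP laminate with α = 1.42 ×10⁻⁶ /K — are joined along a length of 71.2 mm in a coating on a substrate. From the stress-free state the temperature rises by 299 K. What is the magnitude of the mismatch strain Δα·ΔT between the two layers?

Δα = |3.47 − 1.42|×10⁻⁶/K = 2.05×10⁻⁶/K.
Mismatch strain = Δα·ΔT = 2.05×10⁻⁶ × 299.0 = 6.13×10⁻⁴.

6.13×10⁻⁴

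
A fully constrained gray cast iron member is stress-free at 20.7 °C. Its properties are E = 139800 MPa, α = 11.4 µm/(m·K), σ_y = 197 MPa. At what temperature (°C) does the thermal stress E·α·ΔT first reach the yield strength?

144 °C

E = 139800 MPa = 139.8 GPa.
E·α·ΔT = 197.0 MPa ⇒ ΔT = 197.0 / (139.8×10³ × 11.4×10⁻⁶) = 123.6 K.
T = 20.7 + 123.6 = 144.3 °C.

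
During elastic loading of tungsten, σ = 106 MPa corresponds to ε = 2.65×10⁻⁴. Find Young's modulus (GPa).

E = σ/ε = 106 MPa / 2.65×10⁻⁴ = 400000 MPa = 400 GPa.

400 GPa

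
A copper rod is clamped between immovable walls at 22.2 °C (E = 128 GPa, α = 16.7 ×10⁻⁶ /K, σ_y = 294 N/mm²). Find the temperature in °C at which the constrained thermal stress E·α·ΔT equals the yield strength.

160 °C

σ_y = 294 N/mm² = 294.0 MPa.
E·α·ΔT = 294.0 MPa ⇒ ΔT = 294.0 / (128.0×10³ × 16.7×10⁻⁶) = 137.5 K.
T = 22.2 + 137.5 = 159.7 °C.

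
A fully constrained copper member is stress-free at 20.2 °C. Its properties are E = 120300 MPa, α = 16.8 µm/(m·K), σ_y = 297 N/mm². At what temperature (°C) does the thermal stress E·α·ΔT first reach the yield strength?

E = 120300 MPa = 120.3 GPa.
σ_y = 297 N/mm² = 297.0 MPa.
E·α·ΔT = 297.0 MPa ⇒ ΔT = 297.0 / (120.3×10³ × 16.8×10⁻⁶) = 147.0 K.
T = 20.2 + 147.0 = 167.2 °C.

167 °C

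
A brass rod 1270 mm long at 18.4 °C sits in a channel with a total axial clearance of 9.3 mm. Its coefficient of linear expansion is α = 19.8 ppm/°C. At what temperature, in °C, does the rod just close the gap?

388 °C

α·L₀·ΔT = 9.3 mm ⇒ ΔT = 9.3 / (19.8×10⁻⁶ × 1270.0) = 369.8 K.
T = 18.4 + 369.8 = 388.2 °C.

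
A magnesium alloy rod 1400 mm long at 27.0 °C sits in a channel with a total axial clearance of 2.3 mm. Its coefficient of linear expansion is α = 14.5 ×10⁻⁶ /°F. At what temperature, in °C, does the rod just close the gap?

α = 14.5×10⁻⁶/°F × 9/5 = 26.1×10⁻⁶/K.
α·L₀·ΔT = 2.3 mm ⇒ ΔT = 2.3 / (26.1×10⁻⁶ × 1400.0) = 62.94 K.
T = 27.0 + 62.94 = 89.94 °C.

89.9 °C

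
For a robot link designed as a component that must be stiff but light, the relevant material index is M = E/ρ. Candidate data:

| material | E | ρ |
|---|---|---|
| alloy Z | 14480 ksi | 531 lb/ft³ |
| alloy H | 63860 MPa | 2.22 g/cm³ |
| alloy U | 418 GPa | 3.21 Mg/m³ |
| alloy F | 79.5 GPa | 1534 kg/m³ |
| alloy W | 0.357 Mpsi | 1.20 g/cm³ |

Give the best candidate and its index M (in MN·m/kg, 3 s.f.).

alloy U, M = 130 MN·m/kg

After converting to SI:
  alloy Z: E = 99.84 GPa, ρ = 8506 kg/m³
  alloy H: E = 63.86 GPa, ρ = 2220 kg/m³
  alloy U: E = 418.0 GPa, ρ = 3210 kg/m³
  alloy F: E = 79.50 GPa, ρ = 1534 kg/m³
  alloy W: E = 2.461 GPa, ρ = 1200 kg/m³
  alloy U: M = 130 MN·m/kg
  alloy F: M = 51.8 MN·m/kg
  alloy H: M = 28.8 MN·m/kg
  alloy Z: M = 11.7 MN·m/kg
  alloy W: M = 2.05 MN·m/kg
The maximum is for alloy U.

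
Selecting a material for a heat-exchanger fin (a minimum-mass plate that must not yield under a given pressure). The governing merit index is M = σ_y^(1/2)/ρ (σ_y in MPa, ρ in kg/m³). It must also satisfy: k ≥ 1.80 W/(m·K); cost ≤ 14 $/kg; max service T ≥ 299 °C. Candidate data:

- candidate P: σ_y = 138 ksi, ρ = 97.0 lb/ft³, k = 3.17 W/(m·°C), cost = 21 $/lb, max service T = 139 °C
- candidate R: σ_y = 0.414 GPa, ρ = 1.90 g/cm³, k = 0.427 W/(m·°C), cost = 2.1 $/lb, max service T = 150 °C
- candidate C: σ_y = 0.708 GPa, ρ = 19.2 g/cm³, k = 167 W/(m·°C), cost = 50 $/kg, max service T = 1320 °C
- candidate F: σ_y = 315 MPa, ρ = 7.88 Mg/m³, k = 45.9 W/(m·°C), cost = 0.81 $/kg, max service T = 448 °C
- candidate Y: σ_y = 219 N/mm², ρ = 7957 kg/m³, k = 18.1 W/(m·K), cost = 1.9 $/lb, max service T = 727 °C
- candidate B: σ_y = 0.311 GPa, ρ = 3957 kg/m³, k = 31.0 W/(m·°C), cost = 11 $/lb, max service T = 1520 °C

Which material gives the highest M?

candidate F

Screen on constraints: k ≥ 1.80 W/(m·K); cost ≤ 14 $/kg; max service T ≥ 299 °C. Survivors: candidate F, candidate Y.
In SI units:
  candidate F: σ_y = 315.0 MPa, ρ = 7880 kg/m³
  candidate Y: σ_y = 219.0 MPa, ρ = 7957 kg/m³
  candidate F: M = 2.25×10⁻³
  candidate Y: M = 1.86×10⁻³
The maximum is for candidate F.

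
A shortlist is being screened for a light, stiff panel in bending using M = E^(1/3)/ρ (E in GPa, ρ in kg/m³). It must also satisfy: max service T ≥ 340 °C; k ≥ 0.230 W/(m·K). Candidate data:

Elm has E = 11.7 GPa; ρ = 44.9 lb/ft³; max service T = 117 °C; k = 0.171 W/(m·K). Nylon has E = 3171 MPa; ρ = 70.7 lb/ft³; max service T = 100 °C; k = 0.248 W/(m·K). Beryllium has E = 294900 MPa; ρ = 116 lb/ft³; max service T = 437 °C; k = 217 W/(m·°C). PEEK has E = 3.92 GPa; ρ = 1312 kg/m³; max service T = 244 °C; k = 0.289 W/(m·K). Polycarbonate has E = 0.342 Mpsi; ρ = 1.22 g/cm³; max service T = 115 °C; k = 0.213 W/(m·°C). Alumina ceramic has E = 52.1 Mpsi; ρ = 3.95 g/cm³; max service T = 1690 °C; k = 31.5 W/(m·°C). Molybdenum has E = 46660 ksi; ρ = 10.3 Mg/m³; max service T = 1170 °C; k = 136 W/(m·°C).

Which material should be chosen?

beryllium

Screen on constraints: max service T ≥ 340 °C; k ≥ 0.230 W/(m·K). Survivors: beryllium, alumina ceramic, molybdenum.
Normalizing units and computing the index:
  beryllium: E = 294.9 GPa, ρ = 1858 kg/m³
  alumina ceramic: E = 359.2 GPa, ρ = 3950 kg/m³
  molybdenum: E = 321.7 GPa, ρ = 10300 kg/m³
  beryllium: M = 3.58×10⁻³
  alumina ceramic: M = 1.80×10⁻³
  molybdenum: M = 0.665×10⁻³
The maximum is for beryllium.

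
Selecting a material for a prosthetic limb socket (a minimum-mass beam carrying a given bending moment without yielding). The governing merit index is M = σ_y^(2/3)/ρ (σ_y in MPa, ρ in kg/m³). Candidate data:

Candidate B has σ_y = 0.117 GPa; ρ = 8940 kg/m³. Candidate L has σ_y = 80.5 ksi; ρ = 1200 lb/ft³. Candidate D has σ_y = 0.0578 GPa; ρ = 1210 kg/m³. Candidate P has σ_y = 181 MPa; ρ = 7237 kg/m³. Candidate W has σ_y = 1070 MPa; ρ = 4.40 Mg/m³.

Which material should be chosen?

candidate W

Normalizing units and computing the index:
  candidate B: σ_y = 117.0 MPa, ρ = 8940 kg/m³
  candidate L: σ_y = 555.0 MPa, ρ = 19220 kg/m³
  candidate D: σ_y = 57.80 MPa, ρ = 1210 kg/m³
  candidate P: σ_y = 181.0 MPa, ρ = 7237 kg/m³
  candidate W: σ_y = 1070 MPa, ρ = 4400 kg/m³
  candidate W: M = 23.8×10⁻³
  candidate D: M = 12.4×10⁻³
  candidate P: M = 4.42×10⁻³
  candidate L: M = 3.51×10⁻³
  candidate B: M = 2.68×10⁻³
Candidate W has the largest M.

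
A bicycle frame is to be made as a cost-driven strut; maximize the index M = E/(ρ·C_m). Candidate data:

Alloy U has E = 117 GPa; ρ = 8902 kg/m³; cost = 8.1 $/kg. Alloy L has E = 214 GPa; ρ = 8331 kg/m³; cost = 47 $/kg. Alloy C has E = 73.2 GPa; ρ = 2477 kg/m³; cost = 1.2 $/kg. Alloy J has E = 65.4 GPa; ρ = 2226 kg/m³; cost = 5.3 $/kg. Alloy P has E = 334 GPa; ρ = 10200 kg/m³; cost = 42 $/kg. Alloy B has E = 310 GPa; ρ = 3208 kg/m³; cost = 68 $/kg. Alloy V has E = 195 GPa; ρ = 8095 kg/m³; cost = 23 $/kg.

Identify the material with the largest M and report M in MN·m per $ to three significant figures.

alloy C, M = 24.6 MN·m per $

Evaluate M for each candidate:
  alloy C: M = 24.6 MN·m per $
  alloy J: M = 5.54 MN·m per $
  alloy U: M = 1.62 MN·m per $
  alloy B: M = 1.42 MN·m per $
  alloy V: M = 1.05 MN·m per $
  alloy P: M = 0.780 MN·m per $
  alloy L: M = 0.547 MN·m per $
Alloy C has the largest M.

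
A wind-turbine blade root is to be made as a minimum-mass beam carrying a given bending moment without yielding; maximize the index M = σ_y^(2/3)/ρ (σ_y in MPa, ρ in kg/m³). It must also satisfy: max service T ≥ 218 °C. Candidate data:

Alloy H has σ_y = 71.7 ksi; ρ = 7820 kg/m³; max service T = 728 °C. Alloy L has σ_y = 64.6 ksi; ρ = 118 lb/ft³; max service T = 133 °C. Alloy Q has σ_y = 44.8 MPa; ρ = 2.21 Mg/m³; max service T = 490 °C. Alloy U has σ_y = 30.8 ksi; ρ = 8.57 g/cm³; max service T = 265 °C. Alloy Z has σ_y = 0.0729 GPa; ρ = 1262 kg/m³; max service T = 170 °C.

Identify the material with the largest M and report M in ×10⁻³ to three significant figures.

alloy H, M = 8.00×10⁻³

Screen on constraints: max service T ≥ 218 °C. Survivors: alloy H, alloy Q, alloy U.
Normalizing units and computing the index:
  alloy H: σ_y = 494.4 MPa, ρ = 7820 kg/m³
  alloy Q: σ_y = 44.80 MPa, ρ = 2210 kg/m³
  alloy U: σ_y = 212.4 MPa, ρ = 8570 kg/m³
  alloy H: M = 8.00×10⁻³
  alloy Q: M = 5.71×10⁻³
  alloy U: M = 4.15×10⁻³
The maximum is for alloy H.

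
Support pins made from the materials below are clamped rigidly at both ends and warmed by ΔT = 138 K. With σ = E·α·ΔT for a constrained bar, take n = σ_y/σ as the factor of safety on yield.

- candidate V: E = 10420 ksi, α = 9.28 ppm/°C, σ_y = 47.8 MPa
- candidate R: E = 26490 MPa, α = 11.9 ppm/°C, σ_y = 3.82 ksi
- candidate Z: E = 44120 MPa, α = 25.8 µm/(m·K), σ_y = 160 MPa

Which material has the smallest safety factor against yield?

candidate V

With everything in SI (GPa, ×10⁻⁶/K, MPa):
  candidate V: E = 71.84, α = 9.28, σ_y = 47.80 → σ = 92.0 MPa, n = 0.520
  candidate R: E = 26.49, α = 11.9, σ_y = 26.34 → σ = 43.5 MPa, n = 0.605
  candidate Z: E = 44.12, α = 25.8, σ_y = 160.0 → σ = 157 MPa, n = 1.02
Candidate V has the lowest safety factor, n = 0.520.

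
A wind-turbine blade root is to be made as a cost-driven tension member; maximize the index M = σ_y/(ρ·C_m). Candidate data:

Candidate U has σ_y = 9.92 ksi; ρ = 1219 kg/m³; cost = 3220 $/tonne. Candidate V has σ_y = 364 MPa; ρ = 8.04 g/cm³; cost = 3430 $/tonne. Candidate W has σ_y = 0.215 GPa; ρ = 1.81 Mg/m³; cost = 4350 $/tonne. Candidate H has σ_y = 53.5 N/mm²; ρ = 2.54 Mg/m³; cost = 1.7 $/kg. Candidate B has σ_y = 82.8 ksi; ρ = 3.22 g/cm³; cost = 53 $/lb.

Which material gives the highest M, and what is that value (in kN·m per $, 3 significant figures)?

Convert each candidate to consistent units, then evaluate M:
  candidate U: σ_y = 68.40 MPa, ρ = 1219 kg/m³, cost = 3.220 $/kg
  candidate V: σ_y = 364.0 MPa, ρ = 8040 kg/m³, cost = 3.430 $/kg
  candidate W: σ_y = 215.0 MPa, ρ = 1810 kg/m³, cost = 4.350 $/kg
  candidate H: σ_y = 53.50 MPa, ρ = 2540 kg/m³, cost = 1.700 $/kg
  candidate B: σ_y = 570.9 MPa, ρ = 3220 kg/m³, cost = 116.8 $/kg
  candidate W: M = 27.3 kN·m per $
  candidate U: M = 17.4 kN·m per $
  candidate V: M = 13.2 kN·m per $
  candidate H: M = 12.4 kN·m per $
  candidate B: M = 1.52 kN·m per $
The maximum is for candidate W.

candidate W, M = 27.3 kN·m per $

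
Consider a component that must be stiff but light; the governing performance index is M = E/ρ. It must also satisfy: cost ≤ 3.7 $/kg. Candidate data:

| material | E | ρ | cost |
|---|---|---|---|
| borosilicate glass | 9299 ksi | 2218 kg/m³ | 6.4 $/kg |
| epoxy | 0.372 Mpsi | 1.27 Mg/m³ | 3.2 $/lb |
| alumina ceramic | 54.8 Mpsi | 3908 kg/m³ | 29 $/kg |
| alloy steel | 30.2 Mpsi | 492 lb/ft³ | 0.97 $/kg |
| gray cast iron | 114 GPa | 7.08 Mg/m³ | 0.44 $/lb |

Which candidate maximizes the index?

Screen on constraints: cost ≤ 3.7 $/kg. Survivors: alloy steel, gray cast iron.
After converting to SI:
  alloy steel: E = 208.2 GPa, ρ = 7881 kg/m³
  gray cast iron: E = 114.0 GPa, ρ = 7080 kg/m³
  alloy steel: M = 26.4 MN·m/kg
  gray cast iron: M = 16.1 MN·m/kg
The maximum is for alloy steel.

alloy steel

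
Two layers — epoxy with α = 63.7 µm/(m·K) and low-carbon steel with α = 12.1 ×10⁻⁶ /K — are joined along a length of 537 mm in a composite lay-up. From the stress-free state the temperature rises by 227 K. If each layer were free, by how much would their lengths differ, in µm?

Δα = |63.7 − 12.1|×10⁻⁶/K = 51.6×10⁻⁶/K.
ΔL_mismatch = Δα·L·ΔT = 51.6×10⁻⁶ × 537.0 mm × 227.0 K = 6290 µm.

6290 µm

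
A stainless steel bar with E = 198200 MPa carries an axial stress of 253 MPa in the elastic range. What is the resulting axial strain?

E = 198200 MPa = 198.2 GPa = 198200 MPa.
ε = σ/E = 253 / 198200 = 1.28×10⁻³.

1.28×10⁻³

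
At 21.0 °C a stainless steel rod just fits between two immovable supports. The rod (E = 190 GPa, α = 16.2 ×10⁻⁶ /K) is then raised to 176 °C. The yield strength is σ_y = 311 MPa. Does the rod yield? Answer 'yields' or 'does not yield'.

yields

ΔT = 155.0 K. Constrained thermal stress σ = E·α·ΔT = 190.0×10³ MPa × 16.2×10⁻⁶ × 155.0 = 477 MPa (compressive).
Compare to σ_y = 311 MPa: σ ≥ σ_y, so it yields.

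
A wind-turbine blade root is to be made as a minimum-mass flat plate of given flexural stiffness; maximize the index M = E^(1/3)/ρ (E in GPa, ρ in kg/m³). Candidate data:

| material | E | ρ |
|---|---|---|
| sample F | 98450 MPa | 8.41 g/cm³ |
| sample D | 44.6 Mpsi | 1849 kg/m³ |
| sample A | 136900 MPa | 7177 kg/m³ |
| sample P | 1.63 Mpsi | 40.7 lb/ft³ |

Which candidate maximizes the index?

sample D

After converting to SI:
  sample F: E = 98.45 GPa, ρ = 8410 kg/m³
  sample D: E = 307.5 GPa, ρ = 1849 kg/m³
  sample A: E = 136.9 GPa, ρ = 7177 kg/m³
  sample P: E = 11.24 GPa, ρ = 652.0 kg/m³
  sample D: M = 3.65×10⁻³
  sample P: M = 3.44×10⁻³
  sample A: M = 0.718×10⁻³
  sample F: M = 0.549×10⁻³
Sample D ranks first.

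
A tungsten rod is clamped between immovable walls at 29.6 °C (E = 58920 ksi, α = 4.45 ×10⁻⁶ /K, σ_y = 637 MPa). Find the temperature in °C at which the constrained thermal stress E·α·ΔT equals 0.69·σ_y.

273 °C

E = 58920 ksi = 406.2 GPa.
E·α·ΔT = 439.5 MPa ⇒ ΔT = 439.5 / (406.2×10³ × 4.45×10⁻⁶) = 243.1 K.
T = 29.6 + 243.1 = 272.7 °C.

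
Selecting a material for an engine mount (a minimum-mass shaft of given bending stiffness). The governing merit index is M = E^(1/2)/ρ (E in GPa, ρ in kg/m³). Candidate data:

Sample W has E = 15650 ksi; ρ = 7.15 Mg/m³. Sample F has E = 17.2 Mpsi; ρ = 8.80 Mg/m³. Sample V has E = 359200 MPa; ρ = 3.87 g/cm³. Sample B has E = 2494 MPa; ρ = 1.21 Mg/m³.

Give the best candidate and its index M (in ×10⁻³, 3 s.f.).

After converting to SI:
  sample W: E = 107.9 GPa, ρ = 7150 kg/m³
  sample F: E = 118.6 GPa, ρ = 8800 kg/m³
  sample V: E = 359.2 GPa, ρ = 3870 kg/m³
  sample B: E = 2.494 GPa, ρ = 1210 kg/m³
  sample V: M = 4.90×10⁻³
  sample W: M = 1.45×10⁻³
  sample B: M = 1.31×10⁻³
  sample F: M = 1.24×10⁻³
Sample V has the largest M.

sample V, M = 4.90×10⁻³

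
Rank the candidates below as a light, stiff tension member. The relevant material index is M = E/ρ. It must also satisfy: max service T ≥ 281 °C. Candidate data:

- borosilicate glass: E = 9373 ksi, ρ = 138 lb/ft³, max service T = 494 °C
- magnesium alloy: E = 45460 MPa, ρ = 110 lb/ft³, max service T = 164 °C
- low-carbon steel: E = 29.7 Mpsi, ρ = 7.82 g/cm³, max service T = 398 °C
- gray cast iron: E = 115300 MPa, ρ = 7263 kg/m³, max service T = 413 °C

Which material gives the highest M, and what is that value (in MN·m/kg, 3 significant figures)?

borosilicate glass, M = 29.2 MN·m/kg

Screen on constraints: max service T ≥ 281 °C. Survivors: borosilicate glass, low-carbon steel, gray cast iron.
After converting to SI:
  borosilicate glass: E = 64.62 GPa, ρ = 2211 kg/m³
  low-carbon steel: E = 204.8 GPa, ρ = 7820 kg/m³
  gray cast iron: E = 115.3 GPa, ρ = 7263 kg/m³
  borosilicate glass: M = 29.2 MN·m/kg
  low-carbon steel: M = 26.2 MN·m/kg
  gray cast iron: M = 15.9 MN·m/kg
Borosilicate glass ranks first.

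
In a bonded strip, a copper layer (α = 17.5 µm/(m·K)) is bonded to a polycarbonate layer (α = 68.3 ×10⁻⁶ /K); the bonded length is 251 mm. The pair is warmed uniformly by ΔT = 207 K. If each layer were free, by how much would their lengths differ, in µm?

Δα = |17.5 − 68.3|×10⁻⁶/K = 50.8×10⁻⁶/K.
ΔL_mismatch = Δα·L·ΔT = 50.8×10⁻⁶ × 251.0 mm × 207.0 K = 2640 µm.

2640 µm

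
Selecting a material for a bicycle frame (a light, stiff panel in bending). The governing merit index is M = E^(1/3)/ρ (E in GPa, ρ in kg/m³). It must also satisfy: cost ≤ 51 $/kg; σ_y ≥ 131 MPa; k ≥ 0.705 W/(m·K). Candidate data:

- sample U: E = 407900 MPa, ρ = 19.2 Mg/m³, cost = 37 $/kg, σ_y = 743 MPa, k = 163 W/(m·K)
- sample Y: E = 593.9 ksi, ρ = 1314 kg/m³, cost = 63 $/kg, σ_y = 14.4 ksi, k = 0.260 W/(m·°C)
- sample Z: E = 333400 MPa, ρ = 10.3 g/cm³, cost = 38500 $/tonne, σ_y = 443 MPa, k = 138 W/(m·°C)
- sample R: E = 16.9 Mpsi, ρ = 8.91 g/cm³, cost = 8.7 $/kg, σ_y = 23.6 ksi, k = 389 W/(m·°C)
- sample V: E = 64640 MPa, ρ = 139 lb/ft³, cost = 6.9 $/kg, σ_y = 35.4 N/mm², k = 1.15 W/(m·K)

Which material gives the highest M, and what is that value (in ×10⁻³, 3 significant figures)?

sample Z, M = 0.673×10⁻³

Screen on constraints: cost ≤ 51 $/kg; σ_y ≥ 131 MPa; k ≥ 0.705 W/(m·K). Survivors: sample U, sample Z, sample R.
Convert each candidate to consistent units, then evaluate M:
  sample U: E = 407.9 GPa, ρ = 19200 kg/m³
  sample Z: E = 333.4 GPa, ρ = 10300 kg/m³
  sample R: E = 116.5 GPa, ρ = 8910 kg/m³
  sample Z: M = 0.673×10⁻³
  sample R: M = 0.548×10⁻³
  sample U: M = 0.386×10⁻³
Sample Z ranks first.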